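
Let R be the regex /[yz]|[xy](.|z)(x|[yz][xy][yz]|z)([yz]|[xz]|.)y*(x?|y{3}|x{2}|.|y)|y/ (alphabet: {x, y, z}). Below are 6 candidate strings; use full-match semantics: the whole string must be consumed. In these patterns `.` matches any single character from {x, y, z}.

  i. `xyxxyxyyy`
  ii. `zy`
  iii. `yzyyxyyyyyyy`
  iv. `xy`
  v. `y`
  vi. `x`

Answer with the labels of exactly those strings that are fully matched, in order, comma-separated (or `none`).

i → no match
ii → no match
iii → no match
iv → no match
v → match
vi → no match

v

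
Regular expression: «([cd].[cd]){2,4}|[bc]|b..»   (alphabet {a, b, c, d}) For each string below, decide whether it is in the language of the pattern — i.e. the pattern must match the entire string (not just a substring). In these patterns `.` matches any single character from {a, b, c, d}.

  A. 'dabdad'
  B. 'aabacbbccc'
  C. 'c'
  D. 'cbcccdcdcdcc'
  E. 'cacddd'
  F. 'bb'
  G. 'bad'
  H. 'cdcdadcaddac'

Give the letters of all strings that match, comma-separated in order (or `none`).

C, D, E, G, H

A → no match
B → no match
C → match
D → match
E → match
F → no match
G → match
H → match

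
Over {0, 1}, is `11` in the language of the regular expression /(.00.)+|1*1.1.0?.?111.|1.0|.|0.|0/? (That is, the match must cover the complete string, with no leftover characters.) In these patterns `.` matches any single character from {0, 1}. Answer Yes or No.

No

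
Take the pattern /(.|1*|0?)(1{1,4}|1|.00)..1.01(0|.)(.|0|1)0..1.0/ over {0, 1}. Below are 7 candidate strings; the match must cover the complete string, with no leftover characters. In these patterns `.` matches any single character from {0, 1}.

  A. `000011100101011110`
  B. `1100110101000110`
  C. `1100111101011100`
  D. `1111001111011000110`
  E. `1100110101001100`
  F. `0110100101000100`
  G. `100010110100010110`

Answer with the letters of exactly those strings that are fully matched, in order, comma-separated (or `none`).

A → match
B → match
C → no match
D → no match
E → match
F → match
G → match

A, B, E, F, G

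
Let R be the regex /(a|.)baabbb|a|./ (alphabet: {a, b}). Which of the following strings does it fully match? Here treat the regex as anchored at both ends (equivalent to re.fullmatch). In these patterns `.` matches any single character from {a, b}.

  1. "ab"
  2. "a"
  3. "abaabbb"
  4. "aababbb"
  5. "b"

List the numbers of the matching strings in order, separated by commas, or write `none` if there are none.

2, 3, 5

1 → no match
2 → match
3 → match
4 → no match
5 → match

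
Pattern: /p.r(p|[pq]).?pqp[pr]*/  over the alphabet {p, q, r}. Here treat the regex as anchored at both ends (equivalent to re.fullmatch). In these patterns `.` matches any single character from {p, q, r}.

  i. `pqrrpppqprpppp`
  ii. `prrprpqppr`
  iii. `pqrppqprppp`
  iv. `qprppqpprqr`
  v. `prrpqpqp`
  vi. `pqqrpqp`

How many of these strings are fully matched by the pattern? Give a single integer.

3

i → no match
ii. `prrprpqppr` → match
iii. `pqrppqprppp` → match
iv. `qprppqpprqr` → no match — must start with `p`
v. `prrpqpqp` → match
vi. `pqqrpqp` → no match
Total matched: 3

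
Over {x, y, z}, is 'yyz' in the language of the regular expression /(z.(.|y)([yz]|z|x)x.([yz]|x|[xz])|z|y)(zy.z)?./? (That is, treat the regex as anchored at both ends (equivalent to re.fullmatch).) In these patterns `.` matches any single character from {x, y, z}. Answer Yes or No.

No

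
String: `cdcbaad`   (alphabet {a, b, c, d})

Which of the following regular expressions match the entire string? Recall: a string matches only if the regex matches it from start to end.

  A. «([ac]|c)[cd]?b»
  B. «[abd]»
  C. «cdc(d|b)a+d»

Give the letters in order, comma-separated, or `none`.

C

A → no match — must end with `b`
B → no match
C → match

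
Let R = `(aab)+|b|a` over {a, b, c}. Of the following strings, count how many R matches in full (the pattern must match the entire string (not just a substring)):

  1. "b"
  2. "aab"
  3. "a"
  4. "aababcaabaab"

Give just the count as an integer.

3

1 → match
2 → match
3 → match
4 → no match
Total matched: 3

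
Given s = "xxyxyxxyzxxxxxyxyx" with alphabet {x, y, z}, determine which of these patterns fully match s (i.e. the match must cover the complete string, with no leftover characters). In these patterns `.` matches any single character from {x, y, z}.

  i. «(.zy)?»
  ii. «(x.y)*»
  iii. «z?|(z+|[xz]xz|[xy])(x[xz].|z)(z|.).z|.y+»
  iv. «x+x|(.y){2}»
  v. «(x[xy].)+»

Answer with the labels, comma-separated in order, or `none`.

i → no match
ii → no match
iii → no match
iv → no match
v → match

v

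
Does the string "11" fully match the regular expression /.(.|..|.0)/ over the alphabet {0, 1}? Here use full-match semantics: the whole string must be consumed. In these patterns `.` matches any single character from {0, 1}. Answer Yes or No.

Yes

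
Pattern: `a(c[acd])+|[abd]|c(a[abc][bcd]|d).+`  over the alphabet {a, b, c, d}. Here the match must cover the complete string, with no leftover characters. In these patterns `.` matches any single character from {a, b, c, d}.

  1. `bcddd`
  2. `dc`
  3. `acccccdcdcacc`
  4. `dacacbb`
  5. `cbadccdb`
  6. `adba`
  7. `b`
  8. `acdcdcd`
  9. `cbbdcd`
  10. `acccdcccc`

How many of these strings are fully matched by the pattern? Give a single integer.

1 → no match
2 → no match
3 → match
4 → no match
5 → no match
6 → no match
7 → match
8 → match
9 → no match
10 → match
Total matched: 4

4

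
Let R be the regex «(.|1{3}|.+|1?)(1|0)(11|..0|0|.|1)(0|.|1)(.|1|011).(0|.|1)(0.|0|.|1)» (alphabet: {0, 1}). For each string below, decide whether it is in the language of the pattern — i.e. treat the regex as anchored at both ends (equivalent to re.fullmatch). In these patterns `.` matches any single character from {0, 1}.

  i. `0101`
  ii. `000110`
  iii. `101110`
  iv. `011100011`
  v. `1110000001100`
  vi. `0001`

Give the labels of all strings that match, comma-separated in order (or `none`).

i. `0101` → no match
ii. `000110` → no match
iii. `101110` → no match
iv. `011100011` → match
v → match
vi. `0001` → no match

iv, v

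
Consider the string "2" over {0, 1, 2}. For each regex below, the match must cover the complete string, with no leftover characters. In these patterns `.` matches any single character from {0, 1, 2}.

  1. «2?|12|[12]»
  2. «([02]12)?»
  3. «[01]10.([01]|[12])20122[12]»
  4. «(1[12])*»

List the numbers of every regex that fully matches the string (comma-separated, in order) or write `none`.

1 → match
2 → no match
3 → no match
4 → no match

1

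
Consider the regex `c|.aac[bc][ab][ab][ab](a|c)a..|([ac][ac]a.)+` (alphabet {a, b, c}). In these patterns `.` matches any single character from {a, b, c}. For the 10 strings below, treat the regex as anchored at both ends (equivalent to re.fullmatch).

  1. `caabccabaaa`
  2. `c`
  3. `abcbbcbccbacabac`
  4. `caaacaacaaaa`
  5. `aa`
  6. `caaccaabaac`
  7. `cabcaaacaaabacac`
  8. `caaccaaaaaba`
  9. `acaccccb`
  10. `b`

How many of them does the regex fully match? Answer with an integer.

3

1 → no match
2 → match
3 → no match
4 → match
5 → no match
6 → no match
7 → no match
8 → match
9 → no match
10 → no match
Total matched: 3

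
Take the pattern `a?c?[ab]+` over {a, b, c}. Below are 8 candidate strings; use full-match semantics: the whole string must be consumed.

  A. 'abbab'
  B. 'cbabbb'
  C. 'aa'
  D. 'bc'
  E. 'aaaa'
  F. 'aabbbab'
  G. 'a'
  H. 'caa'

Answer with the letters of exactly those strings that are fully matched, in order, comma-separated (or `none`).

A, B, C, E, F, G, H

A → match
B → match
C → match
D → no match
E → match
F → match
G → match
H → match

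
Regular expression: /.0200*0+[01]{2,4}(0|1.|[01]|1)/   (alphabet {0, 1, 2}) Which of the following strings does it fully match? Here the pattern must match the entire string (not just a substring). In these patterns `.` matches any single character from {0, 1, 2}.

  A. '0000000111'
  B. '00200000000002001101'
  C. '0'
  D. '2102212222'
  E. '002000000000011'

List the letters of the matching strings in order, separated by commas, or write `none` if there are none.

E

A. '0000000111' → no match
B → no match
C. '0' → no match
D. '2102212222' → no match
E → match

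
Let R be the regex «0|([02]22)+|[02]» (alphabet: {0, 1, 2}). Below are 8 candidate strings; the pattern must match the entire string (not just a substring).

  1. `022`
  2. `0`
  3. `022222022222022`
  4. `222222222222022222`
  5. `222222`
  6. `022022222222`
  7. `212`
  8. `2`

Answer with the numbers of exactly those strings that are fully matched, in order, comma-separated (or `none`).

1. `022` → match
2. `0` → match
3 → match
4 → match
5. `222222` → match
6. `022022222222` → match
7. `212` → no match
8. `2` → match

1, 2, 3, 4, 5, 6, 8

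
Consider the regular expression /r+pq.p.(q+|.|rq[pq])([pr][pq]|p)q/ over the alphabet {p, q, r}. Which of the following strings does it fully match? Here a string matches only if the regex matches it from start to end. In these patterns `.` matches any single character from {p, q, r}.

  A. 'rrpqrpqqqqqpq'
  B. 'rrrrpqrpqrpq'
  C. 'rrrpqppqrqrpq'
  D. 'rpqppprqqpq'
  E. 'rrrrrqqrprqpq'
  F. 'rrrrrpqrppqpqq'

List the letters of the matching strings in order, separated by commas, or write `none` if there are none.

A → match
B. 'rrrrpqrpqrpq' → match
C → no match
D. 'rpqppprqqpq' → match
E → no match
F → match

A, B, D, F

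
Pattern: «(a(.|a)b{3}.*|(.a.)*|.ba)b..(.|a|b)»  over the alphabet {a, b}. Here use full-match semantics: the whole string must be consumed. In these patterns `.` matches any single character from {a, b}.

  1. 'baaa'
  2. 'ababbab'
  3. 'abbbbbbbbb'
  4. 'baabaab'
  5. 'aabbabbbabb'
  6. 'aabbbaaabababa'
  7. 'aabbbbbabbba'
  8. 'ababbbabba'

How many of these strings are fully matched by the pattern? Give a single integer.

6

1. 'baaa' → match
2. 'ababbab' → match
3. 'abbbbbbbbb' → match
4. 'baabaab' → match
5. 'aabbabbbabb' → no match
6 → match
7. 'aabbbbbabbba' → match
8. 'ababbbabba' → no match
Total matched: 6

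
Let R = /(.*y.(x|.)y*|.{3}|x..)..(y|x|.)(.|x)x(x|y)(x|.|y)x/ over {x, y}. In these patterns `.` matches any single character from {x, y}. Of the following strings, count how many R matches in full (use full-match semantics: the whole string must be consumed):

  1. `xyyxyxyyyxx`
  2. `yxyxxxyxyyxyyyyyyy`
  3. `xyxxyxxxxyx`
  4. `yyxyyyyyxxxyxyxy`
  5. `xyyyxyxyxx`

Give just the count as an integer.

1

1 → no match
2 → no match — must end with `x`
3 → match
4 → no match — must end with `x`
5 → no match
Total matched: 1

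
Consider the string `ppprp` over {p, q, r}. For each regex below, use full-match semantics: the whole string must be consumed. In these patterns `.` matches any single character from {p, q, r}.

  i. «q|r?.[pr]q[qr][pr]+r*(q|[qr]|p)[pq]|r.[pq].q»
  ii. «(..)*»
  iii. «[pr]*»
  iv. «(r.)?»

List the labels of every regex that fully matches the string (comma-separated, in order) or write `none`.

i → no match
ii → no match
iii → match
iv → no match

iii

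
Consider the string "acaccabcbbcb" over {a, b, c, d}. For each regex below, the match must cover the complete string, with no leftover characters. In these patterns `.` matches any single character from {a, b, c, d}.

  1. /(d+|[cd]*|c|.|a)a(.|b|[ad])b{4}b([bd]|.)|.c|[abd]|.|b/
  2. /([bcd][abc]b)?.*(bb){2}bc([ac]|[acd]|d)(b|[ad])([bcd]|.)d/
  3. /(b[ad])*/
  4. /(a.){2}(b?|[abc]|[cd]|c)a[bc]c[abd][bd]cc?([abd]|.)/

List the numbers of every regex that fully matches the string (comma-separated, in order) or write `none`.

4

1 → no match
2 → no match — must end with "d"
3 → no match
4 → match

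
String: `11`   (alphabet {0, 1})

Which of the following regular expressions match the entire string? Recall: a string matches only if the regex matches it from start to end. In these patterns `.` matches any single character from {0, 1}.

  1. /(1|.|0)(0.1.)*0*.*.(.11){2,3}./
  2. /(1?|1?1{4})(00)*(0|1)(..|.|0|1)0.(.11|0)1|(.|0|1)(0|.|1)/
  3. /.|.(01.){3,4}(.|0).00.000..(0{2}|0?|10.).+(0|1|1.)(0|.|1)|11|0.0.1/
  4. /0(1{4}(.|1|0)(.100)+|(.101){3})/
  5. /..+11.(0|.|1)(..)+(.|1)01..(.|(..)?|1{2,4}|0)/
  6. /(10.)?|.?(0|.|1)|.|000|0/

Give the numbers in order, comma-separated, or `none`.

2, 3, 6

1 → no match
2 → match
3 → match
4 → no match — must start with `0`
5 → no match
6 → match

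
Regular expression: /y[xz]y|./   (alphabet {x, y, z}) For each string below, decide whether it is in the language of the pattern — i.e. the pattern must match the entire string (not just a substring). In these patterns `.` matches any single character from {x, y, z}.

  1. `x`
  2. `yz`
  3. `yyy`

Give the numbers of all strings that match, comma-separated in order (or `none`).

1 → match
2 → no match
3 → no match

1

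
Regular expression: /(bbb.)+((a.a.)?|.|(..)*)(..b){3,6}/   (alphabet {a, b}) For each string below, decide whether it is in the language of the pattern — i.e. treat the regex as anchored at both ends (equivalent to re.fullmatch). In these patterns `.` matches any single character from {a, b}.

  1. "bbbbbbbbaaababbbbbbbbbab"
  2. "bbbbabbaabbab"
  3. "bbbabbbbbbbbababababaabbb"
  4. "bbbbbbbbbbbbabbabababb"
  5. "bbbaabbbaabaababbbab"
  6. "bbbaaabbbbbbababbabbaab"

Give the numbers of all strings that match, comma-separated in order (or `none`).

1 → match
2 → match
3 → no match
4 → no match
5 → match
6 → match

1, 2, 5, 6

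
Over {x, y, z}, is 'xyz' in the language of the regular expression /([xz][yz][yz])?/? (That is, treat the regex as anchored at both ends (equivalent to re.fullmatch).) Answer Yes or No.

Yes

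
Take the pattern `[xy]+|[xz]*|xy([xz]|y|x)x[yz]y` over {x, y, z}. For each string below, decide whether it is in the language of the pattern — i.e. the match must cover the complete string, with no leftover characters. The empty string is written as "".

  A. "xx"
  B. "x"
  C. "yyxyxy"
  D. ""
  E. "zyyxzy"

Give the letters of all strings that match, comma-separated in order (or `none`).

A, B, C, D

A. "xx" → match
B. "x" → match
C. "yyxyxy" → match
D. "" → match
E. "zyyxzy" → no match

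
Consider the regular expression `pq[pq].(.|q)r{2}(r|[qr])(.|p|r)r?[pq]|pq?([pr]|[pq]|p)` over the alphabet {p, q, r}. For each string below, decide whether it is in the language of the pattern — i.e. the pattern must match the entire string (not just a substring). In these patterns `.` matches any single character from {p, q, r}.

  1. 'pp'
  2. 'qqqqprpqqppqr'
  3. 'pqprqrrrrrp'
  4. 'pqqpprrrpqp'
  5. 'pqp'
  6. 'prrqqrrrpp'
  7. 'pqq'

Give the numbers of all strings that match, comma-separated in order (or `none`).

1 → match
2 → no match
3 → match
4 → no match
5 → match
6 → no match
7 → match

1, 3, 5, 7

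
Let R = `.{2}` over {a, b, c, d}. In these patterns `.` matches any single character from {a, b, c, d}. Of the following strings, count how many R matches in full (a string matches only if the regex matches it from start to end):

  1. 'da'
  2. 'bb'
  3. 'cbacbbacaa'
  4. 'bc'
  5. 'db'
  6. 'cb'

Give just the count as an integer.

5

1 → match
2 → match
3 → no match
4 → match
5 → match
6 → match
Total matched: 5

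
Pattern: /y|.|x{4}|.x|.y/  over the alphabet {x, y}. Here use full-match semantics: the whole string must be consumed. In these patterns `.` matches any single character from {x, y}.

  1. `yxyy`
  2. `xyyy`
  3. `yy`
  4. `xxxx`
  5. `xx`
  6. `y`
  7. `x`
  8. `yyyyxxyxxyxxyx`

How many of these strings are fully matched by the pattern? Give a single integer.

5

1 → no match
2 → no match
3 → match
4 → match
5 → match
6 → match
7 → match
8 → no match
Total matched: 5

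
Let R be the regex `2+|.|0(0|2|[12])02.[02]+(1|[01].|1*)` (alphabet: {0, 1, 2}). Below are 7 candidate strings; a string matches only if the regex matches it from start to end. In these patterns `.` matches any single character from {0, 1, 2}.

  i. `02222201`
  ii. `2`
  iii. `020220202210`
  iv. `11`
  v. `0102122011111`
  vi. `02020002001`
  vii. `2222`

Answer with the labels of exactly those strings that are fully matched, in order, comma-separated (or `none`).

ii, iii, v, vi, vii

i → no match
ii → match
iii → match
iv → no match
v → match
vi → match
vii → match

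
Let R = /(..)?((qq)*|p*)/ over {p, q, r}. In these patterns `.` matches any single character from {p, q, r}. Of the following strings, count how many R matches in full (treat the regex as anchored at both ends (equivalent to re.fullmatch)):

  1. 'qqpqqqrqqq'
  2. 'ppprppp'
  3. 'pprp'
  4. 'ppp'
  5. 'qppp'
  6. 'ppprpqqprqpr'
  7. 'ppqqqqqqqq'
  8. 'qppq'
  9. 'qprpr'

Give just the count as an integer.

3

1. 'qqpqqqrqqq' → no match
2. 'ppprppp' → no match
3. 'pprp' → no match
4. 'ppp' → match
5. 'qppp' → match
6. 'ppprpqqprqpr' → no match
7. 'ppqqqqqqqq' → match
8. 'qppq' → no match
9. 'qprpr' → no match
Total matched: 3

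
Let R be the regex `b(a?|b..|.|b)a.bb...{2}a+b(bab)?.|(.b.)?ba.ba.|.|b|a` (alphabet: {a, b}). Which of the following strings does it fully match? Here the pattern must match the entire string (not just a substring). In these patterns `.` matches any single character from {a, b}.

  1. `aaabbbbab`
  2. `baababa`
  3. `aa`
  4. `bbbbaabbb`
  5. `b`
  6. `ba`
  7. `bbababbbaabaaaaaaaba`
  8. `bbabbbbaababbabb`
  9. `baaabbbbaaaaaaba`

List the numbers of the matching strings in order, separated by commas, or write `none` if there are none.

1 → no match
2 → no match
3 → no match
4 → no match
5 → match
6 → no match
7 → match
8 → match
9 → match

5, 7, 8, 9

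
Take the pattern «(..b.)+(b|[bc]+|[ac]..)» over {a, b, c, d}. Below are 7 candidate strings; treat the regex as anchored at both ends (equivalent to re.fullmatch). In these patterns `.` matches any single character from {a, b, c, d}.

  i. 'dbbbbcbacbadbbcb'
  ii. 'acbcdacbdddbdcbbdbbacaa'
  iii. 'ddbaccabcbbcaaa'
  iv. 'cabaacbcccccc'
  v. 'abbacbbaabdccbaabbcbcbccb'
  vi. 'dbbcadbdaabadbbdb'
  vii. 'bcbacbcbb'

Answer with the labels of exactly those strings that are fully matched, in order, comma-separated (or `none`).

iv, vi, vii

i → no match
ii → no match
iii → no match
iv → match
v → no match
vi → match
vii → match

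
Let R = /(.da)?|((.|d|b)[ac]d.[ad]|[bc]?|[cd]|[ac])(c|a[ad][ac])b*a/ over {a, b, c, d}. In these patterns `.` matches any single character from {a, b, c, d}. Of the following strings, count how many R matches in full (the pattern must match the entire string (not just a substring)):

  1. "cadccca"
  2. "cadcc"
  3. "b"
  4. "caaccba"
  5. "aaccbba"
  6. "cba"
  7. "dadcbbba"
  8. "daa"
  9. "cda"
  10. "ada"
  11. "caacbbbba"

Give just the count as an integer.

5

1 → no match
2 → no match
3 → no match
4 → no match
5 → no match
6 → match
7 → match
8 → no match
9 → match
10 → match
11 → match
Total matched: 5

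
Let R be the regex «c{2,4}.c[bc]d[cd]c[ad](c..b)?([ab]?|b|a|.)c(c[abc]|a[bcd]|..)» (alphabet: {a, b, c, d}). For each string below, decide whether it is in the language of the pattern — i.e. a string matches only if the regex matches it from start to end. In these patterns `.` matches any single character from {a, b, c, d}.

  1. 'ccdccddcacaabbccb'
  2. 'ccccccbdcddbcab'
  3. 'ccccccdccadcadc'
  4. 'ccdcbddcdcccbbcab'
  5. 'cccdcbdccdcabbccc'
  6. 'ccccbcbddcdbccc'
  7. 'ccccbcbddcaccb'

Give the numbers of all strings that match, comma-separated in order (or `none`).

1 → match
2 → no match
3 → no match
4 → match
5 → match
6 → match
7 → match

1, 4, 5, 6, 7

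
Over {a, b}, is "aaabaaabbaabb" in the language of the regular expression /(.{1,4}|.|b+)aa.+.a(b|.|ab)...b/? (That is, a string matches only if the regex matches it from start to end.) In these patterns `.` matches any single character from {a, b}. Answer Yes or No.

No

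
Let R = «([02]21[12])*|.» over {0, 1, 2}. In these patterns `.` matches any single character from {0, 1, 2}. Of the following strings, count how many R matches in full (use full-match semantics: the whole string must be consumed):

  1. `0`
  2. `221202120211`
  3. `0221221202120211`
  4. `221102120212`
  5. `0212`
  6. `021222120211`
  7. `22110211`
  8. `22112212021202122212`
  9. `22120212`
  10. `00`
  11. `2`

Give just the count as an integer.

1 → match
2 → match
3 → no match
4 → match
5 → match
6 → match
7 → match
8 → match
9 → match
10 → no match
11 → match
Total matched: 9

9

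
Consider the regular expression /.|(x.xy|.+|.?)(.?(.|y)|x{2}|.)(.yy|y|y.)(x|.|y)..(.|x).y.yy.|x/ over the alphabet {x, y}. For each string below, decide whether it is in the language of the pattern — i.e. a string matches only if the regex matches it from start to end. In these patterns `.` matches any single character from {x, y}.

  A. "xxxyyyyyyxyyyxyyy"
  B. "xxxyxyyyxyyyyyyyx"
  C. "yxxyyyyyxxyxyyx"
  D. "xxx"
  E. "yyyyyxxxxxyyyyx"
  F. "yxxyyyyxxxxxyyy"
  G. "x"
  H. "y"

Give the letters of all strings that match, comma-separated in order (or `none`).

A, B, C, E, G, H

A → match
B → match
C → match
D → no match
E → match
F → no match
G → match
H → match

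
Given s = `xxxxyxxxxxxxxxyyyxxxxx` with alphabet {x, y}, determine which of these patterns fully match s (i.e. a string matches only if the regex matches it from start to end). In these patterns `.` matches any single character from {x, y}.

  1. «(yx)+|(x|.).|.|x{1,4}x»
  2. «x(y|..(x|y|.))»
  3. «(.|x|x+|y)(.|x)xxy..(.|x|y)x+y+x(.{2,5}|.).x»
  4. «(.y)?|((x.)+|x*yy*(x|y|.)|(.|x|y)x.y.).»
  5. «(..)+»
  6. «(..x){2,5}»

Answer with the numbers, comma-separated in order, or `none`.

1 → no match
2 → no match
3 → match
4 → no match
5 → match
6 → no match

3, 5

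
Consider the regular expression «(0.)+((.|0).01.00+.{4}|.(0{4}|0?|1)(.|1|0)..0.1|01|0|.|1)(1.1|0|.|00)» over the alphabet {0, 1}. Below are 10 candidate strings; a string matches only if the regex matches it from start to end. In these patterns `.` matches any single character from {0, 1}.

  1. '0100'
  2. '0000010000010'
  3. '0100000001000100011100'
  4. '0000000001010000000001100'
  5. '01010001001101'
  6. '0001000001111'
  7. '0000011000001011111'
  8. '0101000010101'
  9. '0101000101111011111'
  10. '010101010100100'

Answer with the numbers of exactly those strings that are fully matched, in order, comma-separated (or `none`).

1, 2, 3, 4, 5, 6, 7, 9, 10

1 → match
2 → match
3 → match
4 → match
5 → match
6 → match
7 → match
8 → no match
9 → match
10 → match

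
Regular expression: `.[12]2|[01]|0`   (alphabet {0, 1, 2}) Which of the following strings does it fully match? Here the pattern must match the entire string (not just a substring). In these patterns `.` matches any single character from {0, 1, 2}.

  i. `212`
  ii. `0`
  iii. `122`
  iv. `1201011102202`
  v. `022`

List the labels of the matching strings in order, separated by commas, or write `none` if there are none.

i, ii, iii, v

i → match
ii → match
iii → match
iv → no match
v → match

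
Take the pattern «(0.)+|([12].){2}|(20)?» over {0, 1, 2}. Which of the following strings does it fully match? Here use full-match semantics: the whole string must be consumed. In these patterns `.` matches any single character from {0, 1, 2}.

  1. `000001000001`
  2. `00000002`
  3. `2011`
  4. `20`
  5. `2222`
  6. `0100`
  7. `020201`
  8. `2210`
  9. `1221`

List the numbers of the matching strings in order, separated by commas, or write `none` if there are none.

1 → match
2 → match
3 → match
4 → match
5 → match
6 → match
7 → match
8 → match
9 → match

1, 2, 3, 4, 5, 6, 7, 8, 9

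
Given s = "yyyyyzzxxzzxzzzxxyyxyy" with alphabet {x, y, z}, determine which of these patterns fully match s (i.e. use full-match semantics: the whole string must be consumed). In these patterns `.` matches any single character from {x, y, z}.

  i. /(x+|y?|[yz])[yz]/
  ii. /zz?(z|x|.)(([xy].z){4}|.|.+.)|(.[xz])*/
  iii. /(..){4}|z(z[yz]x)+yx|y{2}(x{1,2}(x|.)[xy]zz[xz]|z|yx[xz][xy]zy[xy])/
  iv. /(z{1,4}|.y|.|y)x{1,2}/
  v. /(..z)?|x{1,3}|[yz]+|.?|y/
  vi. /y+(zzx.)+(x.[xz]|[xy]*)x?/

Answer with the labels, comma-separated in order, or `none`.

vi

i → no match
ii → no match
iii → no match
iv → no match — must end with "x"
v → no match
vi → match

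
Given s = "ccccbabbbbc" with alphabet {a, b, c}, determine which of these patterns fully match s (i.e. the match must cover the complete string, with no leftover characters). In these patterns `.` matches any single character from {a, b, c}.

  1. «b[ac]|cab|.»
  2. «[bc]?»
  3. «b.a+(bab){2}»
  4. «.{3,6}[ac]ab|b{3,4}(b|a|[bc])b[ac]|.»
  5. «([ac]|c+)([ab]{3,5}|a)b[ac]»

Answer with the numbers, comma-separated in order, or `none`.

1 → no match
2 → no match
3 → no match — must start with "b"
4 → no match
5 → match

5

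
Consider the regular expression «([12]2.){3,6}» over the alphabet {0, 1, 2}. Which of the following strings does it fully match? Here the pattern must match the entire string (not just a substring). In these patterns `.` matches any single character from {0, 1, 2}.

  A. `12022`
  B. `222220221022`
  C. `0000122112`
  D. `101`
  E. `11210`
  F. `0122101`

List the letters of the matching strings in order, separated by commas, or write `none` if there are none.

none

A → no match
B → no match
C → no match
D → no match
E → no match
F → no match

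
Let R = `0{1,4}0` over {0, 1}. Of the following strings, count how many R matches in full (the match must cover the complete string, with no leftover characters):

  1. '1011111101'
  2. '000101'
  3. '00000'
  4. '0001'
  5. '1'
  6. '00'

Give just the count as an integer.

1 → no match — must start with '0'
2 → no match — must end with '00'
3 → match
4 → no match — must end with '00'
5 → no match — must start with '0'
6 → match
Total matched: 2

2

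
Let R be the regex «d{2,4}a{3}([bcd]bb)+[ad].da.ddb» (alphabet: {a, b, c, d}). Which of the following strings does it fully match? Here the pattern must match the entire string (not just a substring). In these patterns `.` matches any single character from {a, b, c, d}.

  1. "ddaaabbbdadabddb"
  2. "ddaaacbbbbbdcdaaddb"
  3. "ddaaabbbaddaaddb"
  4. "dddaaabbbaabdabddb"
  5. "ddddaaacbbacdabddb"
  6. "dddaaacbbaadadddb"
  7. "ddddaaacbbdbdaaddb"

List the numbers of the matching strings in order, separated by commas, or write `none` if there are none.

1, 2, 3, 5, 6, 7

1 → match
2 → match
3 → match
4 → no match
5 → match
6 → match
7 → match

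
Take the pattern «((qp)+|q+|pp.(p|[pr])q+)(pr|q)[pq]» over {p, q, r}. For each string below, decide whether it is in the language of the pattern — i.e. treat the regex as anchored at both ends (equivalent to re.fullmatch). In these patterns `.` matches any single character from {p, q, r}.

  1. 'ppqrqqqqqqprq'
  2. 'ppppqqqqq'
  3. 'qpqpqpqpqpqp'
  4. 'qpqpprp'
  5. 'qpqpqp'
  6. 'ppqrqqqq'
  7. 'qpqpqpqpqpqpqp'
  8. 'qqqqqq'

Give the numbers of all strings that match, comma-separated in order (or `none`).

1, 2, 3, 4, 5, 6, 7, 8

1 → match
2 → match
3 → match
4 → match
5 → match
6 → match
7 → match
8 → match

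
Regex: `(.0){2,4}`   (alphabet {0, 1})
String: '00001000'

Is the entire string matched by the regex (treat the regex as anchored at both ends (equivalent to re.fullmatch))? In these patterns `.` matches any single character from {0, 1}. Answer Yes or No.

Yes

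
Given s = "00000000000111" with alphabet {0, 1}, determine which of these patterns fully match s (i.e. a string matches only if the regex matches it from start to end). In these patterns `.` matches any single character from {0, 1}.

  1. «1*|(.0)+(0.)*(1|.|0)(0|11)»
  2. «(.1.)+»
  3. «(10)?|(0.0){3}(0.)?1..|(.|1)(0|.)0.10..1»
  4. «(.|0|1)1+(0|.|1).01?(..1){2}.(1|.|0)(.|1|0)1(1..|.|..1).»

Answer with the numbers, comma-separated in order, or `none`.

1 → no match
2 → no match
3 → match
4 → no match

3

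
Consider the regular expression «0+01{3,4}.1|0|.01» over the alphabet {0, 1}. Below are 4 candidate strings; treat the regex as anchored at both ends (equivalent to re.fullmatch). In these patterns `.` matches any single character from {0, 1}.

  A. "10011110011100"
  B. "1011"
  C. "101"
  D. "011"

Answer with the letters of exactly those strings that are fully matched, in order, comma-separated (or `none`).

C

A → no match
B. "1011" → no match
C. "101" → match
D. "011" → no match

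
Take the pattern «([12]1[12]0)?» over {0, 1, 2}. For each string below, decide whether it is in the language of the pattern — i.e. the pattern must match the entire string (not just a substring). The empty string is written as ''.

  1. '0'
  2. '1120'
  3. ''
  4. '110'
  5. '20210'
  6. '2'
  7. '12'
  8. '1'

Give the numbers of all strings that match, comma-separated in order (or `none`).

2, 3

1 → no match
2 → match
3 → match
4 → no match
5 → no match
6 → no match
7 → no match
8 → no match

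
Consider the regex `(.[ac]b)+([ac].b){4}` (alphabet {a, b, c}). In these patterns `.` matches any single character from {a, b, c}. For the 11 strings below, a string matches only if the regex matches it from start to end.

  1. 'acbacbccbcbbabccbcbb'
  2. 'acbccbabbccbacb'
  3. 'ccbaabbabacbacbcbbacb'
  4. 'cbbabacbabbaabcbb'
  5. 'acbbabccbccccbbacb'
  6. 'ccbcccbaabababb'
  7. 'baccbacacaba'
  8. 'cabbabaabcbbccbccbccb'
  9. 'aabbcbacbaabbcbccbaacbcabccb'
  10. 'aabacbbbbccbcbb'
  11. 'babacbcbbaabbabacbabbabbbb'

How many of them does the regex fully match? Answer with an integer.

1 → no match
2 → match
3 → match
4 → no match
5 → no match
6 → no match
7 → no match — must end with 'b'
8 → match
9 → no match
10 → no match
11 → no match
Total matched: 3

3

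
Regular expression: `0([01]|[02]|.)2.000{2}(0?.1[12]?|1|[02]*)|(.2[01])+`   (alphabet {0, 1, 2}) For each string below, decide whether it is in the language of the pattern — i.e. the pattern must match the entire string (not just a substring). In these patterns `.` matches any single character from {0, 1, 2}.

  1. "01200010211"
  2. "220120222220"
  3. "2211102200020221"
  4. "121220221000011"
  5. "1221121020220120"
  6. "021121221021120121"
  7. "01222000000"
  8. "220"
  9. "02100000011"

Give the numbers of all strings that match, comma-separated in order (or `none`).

6, 8

1. "01200010211" → no match
2. "220120222220" → no match
3 → no match
4 → no match
5 → no match
6 → match
7. "01222000000" → no match
8. "220" → match
9. "02100000011" → no match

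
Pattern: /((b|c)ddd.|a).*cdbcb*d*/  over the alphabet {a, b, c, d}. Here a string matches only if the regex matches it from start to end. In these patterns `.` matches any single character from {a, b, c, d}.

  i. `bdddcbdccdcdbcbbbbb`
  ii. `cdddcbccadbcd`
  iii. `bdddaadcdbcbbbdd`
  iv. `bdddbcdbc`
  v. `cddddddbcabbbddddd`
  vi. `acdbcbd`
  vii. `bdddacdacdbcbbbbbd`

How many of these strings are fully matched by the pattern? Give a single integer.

5

i → match
ii → no match
iii → match
iv → match
v → no match
vi → match
vii → match
Total matched: 5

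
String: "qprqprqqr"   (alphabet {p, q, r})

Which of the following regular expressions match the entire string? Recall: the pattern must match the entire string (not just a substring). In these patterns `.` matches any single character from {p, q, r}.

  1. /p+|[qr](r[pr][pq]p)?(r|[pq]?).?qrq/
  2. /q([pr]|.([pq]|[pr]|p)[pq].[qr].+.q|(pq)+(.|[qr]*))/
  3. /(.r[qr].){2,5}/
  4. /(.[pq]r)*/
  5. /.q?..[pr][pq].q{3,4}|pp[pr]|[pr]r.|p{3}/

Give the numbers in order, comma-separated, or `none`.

1 → no match
2 → no match
3 → no match
4 → match
5 → no match

4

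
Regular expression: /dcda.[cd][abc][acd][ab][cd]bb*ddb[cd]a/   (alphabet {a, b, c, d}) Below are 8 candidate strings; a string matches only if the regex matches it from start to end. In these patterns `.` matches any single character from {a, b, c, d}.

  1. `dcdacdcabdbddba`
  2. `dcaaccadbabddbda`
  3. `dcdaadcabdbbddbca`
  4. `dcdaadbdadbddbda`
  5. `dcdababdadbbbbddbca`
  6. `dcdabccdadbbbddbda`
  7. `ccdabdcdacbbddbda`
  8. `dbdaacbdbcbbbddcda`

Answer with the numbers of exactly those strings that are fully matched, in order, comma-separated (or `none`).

1 → no match
2 → no match — must start with `dcda`
3 → match
4 → match
5 → no match
6 → match
7 → no match — must start with `dcda`
8 → no match — must start with `dcda`

3, 4, 6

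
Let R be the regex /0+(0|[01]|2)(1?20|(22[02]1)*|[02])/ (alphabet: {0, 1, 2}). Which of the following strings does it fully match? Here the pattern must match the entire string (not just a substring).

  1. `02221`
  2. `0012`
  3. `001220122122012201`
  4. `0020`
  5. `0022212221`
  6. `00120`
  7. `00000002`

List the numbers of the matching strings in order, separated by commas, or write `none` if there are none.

1 → no match
2 → match
3 → no match
4 → match
5 → match
6 → match
7 → match

2, 4, 5, 6, 7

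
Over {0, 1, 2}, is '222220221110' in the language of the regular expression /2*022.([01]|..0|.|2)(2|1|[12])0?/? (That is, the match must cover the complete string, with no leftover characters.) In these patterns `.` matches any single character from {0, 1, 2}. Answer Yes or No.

Yes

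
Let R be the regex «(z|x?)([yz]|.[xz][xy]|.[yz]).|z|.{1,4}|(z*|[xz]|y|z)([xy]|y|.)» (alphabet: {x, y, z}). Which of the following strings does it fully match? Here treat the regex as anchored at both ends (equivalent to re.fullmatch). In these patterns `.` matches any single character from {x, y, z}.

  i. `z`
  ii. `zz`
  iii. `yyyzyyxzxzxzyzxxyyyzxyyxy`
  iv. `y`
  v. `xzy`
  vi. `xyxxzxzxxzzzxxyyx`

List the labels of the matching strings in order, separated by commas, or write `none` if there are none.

i, ii, iv, v

i. `z` → match
ii. `zz` → match
iii → no match
iv. `y` → match
v. `xzy` → match
vi → no match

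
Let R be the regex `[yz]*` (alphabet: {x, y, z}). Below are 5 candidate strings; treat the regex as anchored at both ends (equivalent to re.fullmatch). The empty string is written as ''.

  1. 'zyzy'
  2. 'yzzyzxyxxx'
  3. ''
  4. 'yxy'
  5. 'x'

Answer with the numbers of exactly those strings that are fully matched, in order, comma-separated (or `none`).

1. 'zyzy' → match
2. 'yzzyzxyxxx' → no match
3. '' → match
4. 'yxy' → no match
5. 'x' → no match

1, 3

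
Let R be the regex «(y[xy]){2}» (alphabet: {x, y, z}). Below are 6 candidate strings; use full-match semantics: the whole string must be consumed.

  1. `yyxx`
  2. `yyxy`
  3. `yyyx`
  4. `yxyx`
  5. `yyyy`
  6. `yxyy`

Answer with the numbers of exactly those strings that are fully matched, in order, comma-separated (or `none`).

3, 4, 5, 6

1. `yyxx` → no match
2. `yyxy` → no match
3. `yyyx` → match
4. `yxyx` → match
5. `yyyy` → match
6. `yxyy` → match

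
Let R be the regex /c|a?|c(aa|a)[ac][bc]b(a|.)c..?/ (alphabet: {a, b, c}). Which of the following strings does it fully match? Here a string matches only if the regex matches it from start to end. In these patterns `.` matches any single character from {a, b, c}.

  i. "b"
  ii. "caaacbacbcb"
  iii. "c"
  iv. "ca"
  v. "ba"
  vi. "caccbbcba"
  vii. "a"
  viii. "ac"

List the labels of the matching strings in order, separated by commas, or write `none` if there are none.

iii, vi, vii

i → no match
ii → no match
iii → match
iv → no match
v → no match
vi → match
vii → match
viii → no match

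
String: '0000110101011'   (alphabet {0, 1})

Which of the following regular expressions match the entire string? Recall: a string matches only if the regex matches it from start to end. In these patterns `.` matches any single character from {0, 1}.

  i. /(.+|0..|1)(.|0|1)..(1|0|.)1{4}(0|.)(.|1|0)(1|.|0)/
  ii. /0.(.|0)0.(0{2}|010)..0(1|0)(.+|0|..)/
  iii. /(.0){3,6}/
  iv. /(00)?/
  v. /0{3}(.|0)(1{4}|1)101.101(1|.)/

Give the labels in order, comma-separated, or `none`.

v

i → no match
ii → no match
iii → no match — must end with '0'
iv → no match
v → match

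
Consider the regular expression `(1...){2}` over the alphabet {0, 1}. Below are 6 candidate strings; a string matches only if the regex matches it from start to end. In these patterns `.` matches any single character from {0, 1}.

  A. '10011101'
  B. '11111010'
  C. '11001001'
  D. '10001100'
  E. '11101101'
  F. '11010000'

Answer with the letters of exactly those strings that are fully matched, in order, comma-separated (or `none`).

A, B, C, D, E

A → match
B → match
C → match
D → match
E → match
F → no match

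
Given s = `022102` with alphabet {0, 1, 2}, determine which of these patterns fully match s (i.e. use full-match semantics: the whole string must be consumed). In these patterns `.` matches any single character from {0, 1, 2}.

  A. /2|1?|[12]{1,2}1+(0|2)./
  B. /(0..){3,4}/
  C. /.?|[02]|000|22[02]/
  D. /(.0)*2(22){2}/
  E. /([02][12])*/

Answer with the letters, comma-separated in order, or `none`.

A → no match
B → no match
C → no match
D → no match — must end with `22`
E → match

E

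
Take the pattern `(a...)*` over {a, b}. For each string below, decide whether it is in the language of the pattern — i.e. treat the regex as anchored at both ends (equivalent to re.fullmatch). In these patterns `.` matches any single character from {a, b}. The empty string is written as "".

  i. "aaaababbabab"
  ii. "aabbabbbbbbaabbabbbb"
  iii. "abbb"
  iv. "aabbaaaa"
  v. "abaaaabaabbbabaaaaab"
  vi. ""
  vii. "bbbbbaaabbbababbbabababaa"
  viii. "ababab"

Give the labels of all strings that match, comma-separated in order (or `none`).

i → no match
ii → no match
iii → match
iv → match
v → match
vi → match
vii → no match
viii → no match

iii, iv, v, vi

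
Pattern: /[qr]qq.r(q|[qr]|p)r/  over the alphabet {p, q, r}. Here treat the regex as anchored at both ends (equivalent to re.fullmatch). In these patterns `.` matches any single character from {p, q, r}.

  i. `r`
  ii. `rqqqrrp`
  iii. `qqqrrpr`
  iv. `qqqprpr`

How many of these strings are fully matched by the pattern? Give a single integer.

i → no match
ii → no match — must end with `r`
iii → match
iv → match
Total matched: 2

2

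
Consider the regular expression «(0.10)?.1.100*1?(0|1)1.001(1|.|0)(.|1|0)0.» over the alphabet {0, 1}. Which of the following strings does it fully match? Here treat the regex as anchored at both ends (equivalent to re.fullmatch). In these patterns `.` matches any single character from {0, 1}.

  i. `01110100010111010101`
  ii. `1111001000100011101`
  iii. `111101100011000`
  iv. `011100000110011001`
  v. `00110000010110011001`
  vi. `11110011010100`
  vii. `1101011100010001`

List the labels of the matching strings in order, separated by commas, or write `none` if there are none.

i → no match
ii → no match
iii → match
iv → match
v → no match
vi → no match
vii → match

iii, iv, vii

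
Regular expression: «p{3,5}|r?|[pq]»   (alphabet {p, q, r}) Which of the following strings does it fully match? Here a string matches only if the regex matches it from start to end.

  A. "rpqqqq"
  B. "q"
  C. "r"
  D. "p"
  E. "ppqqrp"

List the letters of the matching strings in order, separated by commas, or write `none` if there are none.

B, C, D

A → no match
B → match
C → match
D → match
E → no match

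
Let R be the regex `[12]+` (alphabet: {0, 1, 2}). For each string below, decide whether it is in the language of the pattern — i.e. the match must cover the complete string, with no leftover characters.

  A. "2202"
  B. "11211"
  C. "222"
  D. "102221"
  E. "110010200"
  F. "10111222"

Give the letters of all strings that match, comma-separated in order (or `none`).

B, C

A → no match
B → match
C → match
D → no match
E → no match
F → no match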